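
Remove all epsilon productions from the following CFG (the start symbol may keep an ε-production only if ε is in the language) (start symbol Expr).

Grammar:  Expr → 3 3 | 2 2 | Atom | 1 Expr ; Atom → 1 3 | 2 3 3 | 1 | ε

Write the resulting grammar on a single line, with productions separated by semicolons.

Nullable set = {Atom, Expr}.
ε ∈ L(G) since Expr is nullable, so keep Expr → ε.
For each production, add variants omitting each subset of nullable occurrences: Expr → 1 Expr gives 1 Expr | 1.

Expr → 3 3 | 2 2 | Atom | 1 Expr | 1 | ε; Atom → 1 3 | 2 3 3 | 1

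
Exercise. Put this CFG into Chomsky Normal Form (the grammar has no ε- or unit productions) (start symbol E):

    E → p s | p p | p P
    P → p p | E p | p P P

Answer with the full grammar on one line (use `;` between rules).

Introduce a nonterminal for each terminal appearing in a rule of length ≥ 2: X1 → p, X2 → s.
Binarize each right-hand side of length ≥ 3 by chaining fresh nonterminals (Y1, Y2, …): affected rules were P → X1 P P.

E → X1 X2 | X1 X1 | X1 P; P → X1 X1 | E X1 | X1 Y1; X1 → p; X2 → s; Y1 → P P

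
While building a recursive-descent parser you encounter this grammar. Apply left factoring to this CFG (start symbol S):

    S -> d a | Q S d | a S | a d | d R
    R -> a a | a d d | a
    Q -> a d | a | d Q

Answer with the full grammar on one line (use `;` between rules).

S -> Q S d | d S' | a S''; R -> a R'; Q -> d Q | a Q'; S' -> a | R; S'' -> S | d; R' -> a | d d | ε; Q' -> d | ε

S has alternatives sharing prefix 'd': factor to S → d S' with S' → a | R.
S has alternatives sharing prefix 'a': factor to S → a S'' with S'' → S | d.
R has alternatives sharing prefix 'a': factor to R → a R' with R' → a | d d | ε.
Q has alternatives sharing prefix 'a': factor to Q → a Q' with Q' → d | ε.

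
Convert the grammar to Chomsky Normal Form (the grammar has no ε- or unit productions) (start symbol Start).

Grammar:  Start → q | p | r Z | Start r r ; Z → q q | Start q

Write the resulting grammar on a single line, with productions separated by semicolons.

Start → q | p | X1 Z | Start Y1; Z → X2 X2 | Start X2; X1 → r; X2 → q; Y1 → X1 X1

Introduce a nonterminal for each terminal appearing in a rule of length ≥ 2: X1 → r, X2 → q.
Binarize each right-hand side of length ≥ 3 by chaining fresh nonterminals (Y1, Y2, …): affected rules were Start → Start X1 X1.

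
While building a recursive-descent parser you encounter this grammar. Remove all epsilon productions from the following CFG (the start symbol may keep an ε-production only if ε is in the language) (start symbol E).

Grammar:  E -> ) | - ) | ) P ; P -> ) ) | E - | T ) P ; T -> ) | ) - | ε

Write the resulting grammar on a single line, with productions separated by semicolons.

E -> ) | - ) | ) P; P -> ) ) | E - | T ) P | ) P; T -> ) | ) -

Nullable set = {T}.
ε ∉ L(G), so no ε-production is kept.
For each production, add variants omitting each subset of nullable occurrences: P → T ) P gives T ) P | ) P.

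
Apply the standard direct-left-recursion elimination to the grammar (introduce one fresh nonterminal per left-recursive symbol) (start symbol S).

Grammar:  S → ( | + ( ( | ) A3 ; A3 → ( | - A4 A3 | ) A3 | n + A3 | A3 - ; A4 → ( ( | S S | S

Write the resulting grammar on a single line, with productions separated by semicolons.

A3 is directly left-recursive.
For A3: α = {-}, β = {(, - A4 A3, ) A3, n + A3}. Rewrite as A3 → β A3' and A3' → α A3' | ε.

S → ( | + ( ( | ) A3; A3 → ( A3' | - A4 A3 A3' | ) A3 A3' | n + A3 A3'; A4 → ( ( | S S | S; A3' → - A3' | eps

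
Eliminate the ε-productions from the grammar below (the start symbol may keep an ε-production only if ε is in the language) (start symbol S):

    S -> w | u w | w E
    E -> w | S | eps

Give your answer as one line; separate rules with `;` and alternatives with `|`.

The nullable symbols are {E}.
ε ∉ L(G), so no ε-production is kept.

S -> w | u w | w E; E -> w | S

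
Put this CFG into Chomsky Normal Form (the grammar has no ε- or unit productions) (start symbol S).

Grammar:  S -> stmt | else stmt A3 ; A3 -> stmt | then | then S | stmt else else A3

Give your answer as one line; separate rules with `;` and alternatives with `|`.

S -> stmt | X1 Y1; A3 -> stmt | then | X3 S | X2 Y2; X1 -> else; X2 -> stmt; X3 -> then; Y1 -> X2 A3; Y2 -> X1 Y3; Y3 -> X1 A3

Introduce a nonterminal for each terminal appearing in a rule of length ≥ 2: X1 → else, X2 → stmt, X3 → then.
Binarize each right-hand side of length ≥ 3 by chaining fresh nonterminals (Y1, Y2, …): affected rules were S → X1 X2 A3; A3 → X2 X1 X1 A3.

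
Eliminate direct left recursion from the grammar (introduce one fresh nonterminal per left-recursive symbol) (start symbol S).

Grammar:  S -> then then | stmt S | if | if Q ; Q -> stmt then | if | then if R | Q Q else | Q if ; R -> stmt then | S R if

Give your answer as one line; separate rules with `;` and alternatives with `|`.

S -> then then | stmt S | if | if Q; Q -> stmt then Q' | if Q' | then if R Q'; R -> stmt then | S R if; Q' -> Q else Q' | if Q' | ε

Q is directly left-recursive.
For Q: α = {Q else, if}, β = {stmt then, if, then if R}. Rewrite as Q → β Q' and Q' → α Q' | ε.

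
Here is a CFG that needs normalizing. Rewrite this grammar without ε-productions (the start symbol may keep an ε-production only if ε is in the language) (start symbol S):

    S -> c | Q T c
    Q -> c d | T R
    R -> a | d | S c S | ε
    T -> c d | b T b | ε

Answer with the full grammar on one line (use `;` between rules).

S -> c | Q T c | Q c | T c; Q -> c d | T R | T | R; R -> a | d | S c S; T -> c d | b T b | b b

Nullable set = {Q, R, T}.
ε ∉ L(G), so no ε-production is kept.
Add the nullable-subset variants: S → Q T c gives Q T c | Q c | T c. Q → T R gives T R | T | R. T → b T b gives b T b | b b.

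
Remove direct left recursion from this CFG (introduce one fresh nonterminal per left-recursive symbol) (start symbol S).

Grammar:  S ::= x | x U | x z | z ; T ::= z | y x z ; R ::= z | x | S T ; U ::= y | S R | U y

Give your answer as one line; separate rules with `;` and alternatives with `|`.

U is directly left-recursive.
For U: α = {y}, β = {y, S R}. Rewrite as U → β U' and U' → α U' | ε.

S ::= x | x U | x z | z; T ::= z | y x z; R ::= z | x | S T; U ::= y U' | S R U'; U' ::= y U' | ε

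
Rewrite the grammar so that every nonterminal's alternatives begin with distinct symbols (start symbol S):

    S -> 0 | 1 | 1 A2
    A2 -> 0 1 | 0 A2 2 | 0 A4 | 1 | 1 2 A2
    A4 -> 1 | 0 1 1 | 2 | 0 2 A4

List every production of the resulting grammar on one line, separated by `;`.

S has alternatives sharing prefix '1': factor to S → 1 S' with S' → ε | A2.
A2 has alternatives sharing prefix '0': factor to A2 → 0 A2' with A2' → 1 | A2 2 | A4.
A2 has alternatives sharing prefix '1': factor to A2 → 1 A2'' with A2'' → ε | 2 A2.
A4 has alternatives sharing prefix '0': factor to A4 → 0 A4' with A4' → 1 1 | 2 A4.

S -> 0 | 1 S'; A2 -> 0 A2' | 1 A2''; A4 -> 1 | 2 | 0 A4'; S' -> ε | A2; A2' -> 1 | A2 2 | A4; A2'' -> ε | 2 A2; A4' -> 1 1 | 2 A4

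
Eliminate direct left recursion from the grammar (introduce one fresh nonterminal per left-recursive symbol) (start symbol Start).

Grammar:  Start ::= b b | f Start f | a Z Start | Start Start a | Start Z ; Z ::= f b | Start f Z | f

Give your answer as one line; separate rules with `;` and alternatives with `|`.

Start is directly left-recursive.
For Start: α = {Start a, Z}, β = {b b, f Start f, a Z Start}. Rewrite as Start → β Start1 and Start1 → α Start1 | ε.

Start ::= b b Start1 | f Start f Start1 | a Z Start Start1; Z ::= f b | Start f Z | f; Start1 ::= Start a Start1 | Z Start1 | ε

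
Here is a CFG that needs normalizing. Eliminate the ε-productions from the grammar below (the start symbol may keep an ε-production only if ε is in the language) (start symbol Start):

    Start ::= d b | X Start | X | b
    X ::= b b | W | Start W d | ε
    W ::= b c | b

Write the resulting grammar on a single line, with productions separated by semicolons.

The nullable symbols are {Start, X}.
ε ∈ L(G) since Start is nullable, so keep Start → ε.
Expand every rule over subsets of its nullable positions: Start → X Start gives X Start | X. X → Start W d gives Start W d | W d.

Start ::= d b | X Start | X | b | ε; X ::= b b | W | Start W d | W d; W ::= b c | b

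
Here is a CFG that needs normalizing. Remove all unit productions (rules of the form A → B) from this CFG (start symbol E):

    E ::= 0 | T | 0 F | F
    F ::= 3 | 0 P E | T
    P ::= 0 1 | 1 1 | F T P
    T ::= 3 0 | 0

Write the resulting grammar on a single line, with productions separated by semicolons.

Unit pairs: E ⇒* {F, T}; F ⇒* {T}.
For every A with A ⇒* B via unit rules, add B's non-unit alternatives to A; then delete every rule of the form X → Y.

E ::= 0 | 0 F | 3 | 0 P E | 3 0; F ::= 3 | 0 P E | 3 0 | 0; P ::= 0 1 | 1 1 | F T P; T ::= 3 0 | 0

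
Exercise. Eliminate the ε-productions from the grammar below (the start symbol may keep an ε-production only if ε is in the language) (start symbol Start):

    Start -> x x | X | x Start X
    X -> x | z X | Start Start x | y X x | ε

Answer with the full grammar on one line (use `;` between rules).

Nullable nonterminals: {Start, X}.
ε ∈ L(G) since Start is nullable, so keep Start → ε.
For each production, add variants omitting each subset of nullable occurrences: Start → x Start X gives x Start X | x Start | x X | x. X → z X gives z X | z. X → Start Start x gives Start Start x | Start x. X → y X x gives y X x | y x.

Start -> x x | X | x Start X | x Start | x X | x | ε; X -> x | z X | z | Start Start x | Start x | y X x | y x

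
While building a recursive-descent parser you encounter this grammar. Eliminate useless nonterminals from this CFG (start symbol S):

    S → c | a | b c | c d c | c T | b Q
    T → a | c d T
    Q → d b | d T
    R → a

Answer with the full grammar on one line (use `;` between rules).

S → c | a | b c | c d c | c T | b Q; T → a | c d T; Q → d b | d T

Generating nonterminals: {Q, R, S, T}.
Reachable from S after that: {Q, S, T}.
Removed useless symbols: {R} and every production mentioning them.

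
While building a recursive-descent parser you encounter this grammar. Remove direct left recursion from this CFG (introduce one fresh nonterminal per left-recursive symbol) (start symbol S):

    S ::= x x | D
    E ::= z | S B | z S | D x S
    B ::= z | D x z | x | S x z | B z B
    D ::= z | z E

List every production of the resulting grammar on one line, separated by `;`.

Directly left-recursive nonterminal: B.
For B: α = {z B}, β = {z, D x z, x, S x z}. Rewrite as B → β B' and B' → α B' | ε.

S ::= x x | D; E ::= z | S B | z S | D x S; B ::= z B' | D x z B' | x B' | S x z B'; D ::= z | z E; B' ::= z B B' | ε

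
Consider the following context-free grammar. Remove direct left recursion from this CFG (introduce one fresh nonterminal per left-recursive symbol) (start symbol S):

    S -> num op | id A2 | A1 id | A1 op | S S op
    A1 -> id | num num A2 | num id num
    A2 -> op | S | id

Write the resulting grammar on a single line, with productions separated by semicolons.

S -> num op S' | id A2 S' | A1 id S' | A1 op S'; A1 -> id | num num A2 | num id num; A2 -> op | S | id; S' -> S op S' | ε

Directly left-recursive nonterminal: S.
For S: α = {S op}, β = {num op, id A2, A1 id, A1 op}. Rewrite as S → β S' and S' → α S' | ε.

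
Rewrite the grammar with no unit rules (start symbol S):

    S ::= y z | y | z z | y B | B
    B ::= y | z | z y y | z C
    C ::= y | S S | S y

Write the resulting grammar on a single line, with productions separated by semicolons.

Unit pairs: S ⇒* {B}.
For each unit pair (A, B), copy every non-unit production of B to A, then drop all unit productions.

S ::= y | z | z y y | z C | y z | z z | y B; B ::= y | z | z y y | z C; C ::= y | S S | S y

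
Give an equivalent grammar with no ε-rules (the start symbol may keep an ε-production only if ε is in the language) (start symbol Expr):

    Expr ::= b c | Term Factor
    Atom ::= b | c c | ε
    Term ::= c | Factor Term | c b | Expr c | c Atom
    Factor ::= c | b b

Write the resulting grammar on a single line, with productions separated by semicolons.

Nullable nonterminals: {Atom}.
ε ∉ L(G), so no ε-production is kept.

Expr ::= b c | Term Factor; Atom ::= b | c c; Term ::= c | Factor Term | c b | Expr c | c Atom; Factor ::= c | b b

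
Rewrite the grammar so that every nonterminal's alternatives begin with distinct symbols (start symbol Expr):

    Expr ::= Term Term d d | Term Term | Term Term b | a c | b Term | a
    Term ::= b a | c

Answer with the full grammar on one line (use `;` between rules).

Expr has alternatives sharing prefix 'Term Term': factor to Expr → Term Term Expr1 with Expr1 → d d | ε | b.
Expr has alternatives sharing prefix 'a': factor to Expr → a Expr2 with Expr2 → c | ε.

Expr ::= b Term | Term Term Expr1 | a Expr2; Term ::= b a | c; Expr1 ::= d d | ε | b; Expr2 ::= c | ε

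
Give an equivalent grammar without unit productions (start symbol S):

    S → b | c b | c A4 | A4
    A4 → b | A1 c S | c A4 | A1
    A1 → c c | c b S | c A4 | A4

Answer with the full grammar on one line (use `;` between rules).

Unit pairs: A1 ⇒* {A4}; A4 ⇒* {A1}; S ⇒* {A1, A4}.
For each unit pair (A, B), copy every non-unit production of B to A, then drop all unit productions.

S → b | A1 c S | c A4 | c c | c b S | c b; A4 → b | A1 c S | c A4 | c c | c b S; A1 → b | A1 c S | c A4 | c c | c b S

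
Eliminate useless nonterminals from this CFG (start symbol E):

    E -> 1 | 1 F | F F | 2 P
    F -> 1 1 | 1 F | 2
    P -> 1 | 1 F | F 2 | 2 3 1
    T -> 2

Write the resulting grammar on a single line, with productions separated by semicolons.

Generating nonterminals: {E, F, P, T}.
Reachable from E after that: {E, F, P}.
Removed useless symbols: {T} and every production mentioning them.

E -> 1 | 1 F | F F | 2 P; F -> 1 1 | 1 F | 2; P -> 1 | 1 F | F 2 | 2 3 1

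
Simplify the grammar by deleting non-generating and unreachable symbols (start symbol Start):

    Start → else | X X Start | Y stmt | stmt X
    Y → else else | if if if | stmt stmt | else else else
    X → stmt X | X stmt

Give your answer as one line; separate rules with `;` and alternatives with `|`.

Generating nonterminals: {Start, Y}.
Reachable from Start after that: {Start, Y}.
Removed useless symbols: {X} and every production mentioning them.

Start → else | Y stmt; Y → else else | if if if | stmt stmt | else else else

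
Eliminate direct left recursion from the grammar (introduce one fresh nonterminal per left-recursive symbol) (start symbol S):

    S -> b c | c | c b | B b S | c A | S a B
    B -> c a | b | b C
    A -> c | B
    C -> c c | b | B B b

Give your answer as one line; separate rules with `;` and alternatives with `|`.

S -> b c S' | c S' | c b S' | B b S S' | c A S'; B -> c a | b | b C; A -> c | B; C -> c c | b | B B b; S' -> a B S' | ε

Left recursion appears on S.
For S: α = {a B}, β = {b c, c, c b, B b S, c A}. Rewrite as S → β S' and S' → α S' | ε.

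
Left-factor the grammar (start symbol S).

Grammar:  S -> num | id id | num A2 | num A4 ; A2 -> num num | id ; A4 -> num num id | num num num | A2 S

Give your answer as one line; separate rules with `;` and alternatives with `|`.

S -> id id | num S'; A2 -> num num | id; A4 -> A2 S | num num A4'; S' -> ε | A2 | A4; A4' -> id | num

S has alternatives sharing prefix 'num': factor to S → num S' with S' → ε | A2 | A4.
A4 has alternatives sharing prefix 'num num': factor to A4 → num num A4' with A4' → id | num.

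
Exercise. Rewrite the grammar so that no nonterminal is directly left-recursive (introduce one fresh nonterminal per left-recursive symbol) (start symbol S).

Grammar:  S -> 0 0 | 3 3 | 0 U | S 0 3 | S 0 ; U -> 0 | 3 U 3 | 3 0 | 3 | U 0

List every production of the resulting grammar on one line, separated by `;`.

Left recursion appears on S, U.
For S: α = {0 3, 0}, β = {0 0, 3 3, 0 U}. Rewrite as S → β S' and S' → α S' | ε.
For U: α = {0}, β = {0, 3 U 3, 3 0, 3}. Rewrite as U → β U' and U' → α U' | ε.

S -> 0 0 S' | 3 3 S' | 0 U S'; U -> 0 U' | 3 U 3 U' | 3 0 U' | 3 U'; S' -> 0 3 S' | 0 S' | epsilon; U' -> 0 U' | epsilon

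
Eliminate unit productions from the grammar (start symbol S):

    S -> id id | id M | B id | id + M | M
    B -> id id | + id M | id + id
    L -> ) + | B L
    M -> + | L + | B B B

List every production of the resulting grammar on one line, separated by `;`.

Unit pairs: S ⇒* {M}.
For every A with A ⇒* B via unit rules, add B's non-unit alternatives to A; then delete every rule of the form X → Y.

S -> id id | id M | B id | id + M | + | L + | B B B; B -> id id | + id M | id + id; L -> ) + | B L; M -> + | L + | B B B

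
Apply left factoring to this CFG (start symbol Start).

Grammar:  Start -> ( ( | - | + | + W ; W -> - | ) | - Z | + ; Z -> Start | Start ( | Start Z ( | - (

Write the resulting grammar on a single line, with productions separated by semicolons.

Start -> ( ( | - | + Start1; W -> ) | + | - W1; Z -> - ( | Start Z1; Start1 -> epsilon | W; W1 -> epsilon | Z; Z1 -> epsilon | ( | Z (

Start has alternatives sharing prefix '+': factor to Start → + Start1 with Start1 → ε | W.
W has alternatives sharing prefix '-': factor to W → - W1 with W1 → ε | Z.
Z has alternatives sharing prefix 'Start': factor to Z → Start Z1 with Z1 → ε | ( | Z (.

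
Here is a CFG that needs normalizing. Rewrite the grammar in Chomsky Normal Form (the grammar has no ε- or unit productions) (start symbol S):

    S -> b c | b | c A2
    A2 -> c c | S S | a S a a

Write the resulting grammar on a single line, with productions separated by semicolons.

S -> X1 X2 | b | X2 A2; A2 -> X2 X2 | S S | X3 Y1; X1 -> b; X2 -> c; X3 -> a; Y1 -> S Y2; Y2 -> X3 X3

Introduce a nonterminal for each terminal appearing in a rule of length ≥ 2: X1 → b, X2 → c, X3 → a.
Binarize each right-hand side of length ≥ 3 by chaining fresh nonterminals (Y1, Y2, …): affected rules were A2 → X3 S X3 X3.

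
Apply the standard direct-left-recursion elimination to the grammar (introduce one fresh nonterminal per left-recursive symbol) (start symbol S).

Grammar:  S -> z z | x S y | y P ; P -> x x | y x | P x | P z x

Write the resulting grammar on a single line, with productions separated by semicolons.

Directly left-recursive nonterminal: P.
For P: α = {x, z x}, β = {x x, y x}. Rewrite as P → β P' and P' → α P' | ε.

S -> z z | x S y | y P; P -> x x P' | y x P'; P' -> x P' | z x P' | ε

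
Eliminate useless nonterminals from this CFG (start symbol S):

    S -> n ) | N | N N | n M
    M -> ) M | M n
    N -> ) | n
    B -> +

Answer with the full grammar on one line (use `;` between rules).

S -> n ) | N | N N; N -> ) | n

Generating nonterminals: {B, N, S}.
Reachable from S after that: {N, S}.
Removed useless symbols: {B, M} and every production mentioning them.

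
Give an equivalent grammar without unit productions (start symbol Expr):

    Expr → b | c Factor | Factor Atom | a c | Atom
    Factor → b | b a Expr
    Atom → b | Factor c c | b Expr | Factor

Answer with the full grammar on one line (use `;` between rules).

Expr → b | Factor c c | b Expr | b a Expr | c Factor | Factor Atom | a c; Factor → b | b a Expr; Atom → b | Factor c c | b Expr | b a Expr

Unit pairs: Atom ⇒* {Factor}; Expr ⇒* {Atom, Factor}.
For every A with A ⇒* B via unit rules, add B's non-unit alternatives to A; then delete every rule of the form X → Y.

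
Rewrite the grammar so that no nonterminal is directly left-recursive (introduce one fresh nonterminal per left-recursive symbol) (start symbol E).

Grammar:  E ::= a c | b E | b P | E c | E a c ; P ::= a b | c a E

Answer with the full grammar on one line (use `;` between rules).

E ::= a c E' | b E E' | b P E'; P ::= a b | c a E; E' ::= c E' | a c E' | ε

E is directly left-recursive.
For E: α = {c, a c}, β = {a c, b E, b P}. Rewrite as E → β E' and E' → α E' | ε.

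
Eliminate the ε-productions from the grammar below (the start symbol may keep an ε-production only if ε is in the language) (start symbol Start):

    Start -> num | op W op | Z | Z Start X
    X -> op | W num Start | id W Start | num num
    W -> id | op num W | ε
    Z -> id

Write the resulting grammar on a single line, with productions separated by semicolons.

Nullable set = {W}.
ε ∉ L(G), so no ε-production is kept.
Add the nullable-subset variants: Start → op W op gives op W op | op op. X → W num Start gives W num Start | num Start. X → id W Start gives id W Start | id Start. W → op num W gives op num W | op num.

Start -> num | op W op | op op | Z | Z Start X; X -> op | W num Start | num Start | id W Start | id Start | num num; W -> id | op num W | op num; Z -> id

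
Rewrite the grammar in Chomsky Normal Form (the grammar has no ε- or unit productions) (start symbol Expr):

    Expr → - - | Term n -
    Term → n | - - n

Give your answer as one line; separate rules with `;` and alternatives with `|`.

Introduce a nonterminal for each terminal appearing in a rule of length ≥ 2: X1 → -, X2 → n.
Binarize each right-hand side of length ≥ 3 by chaining fresh nonterminals (Y1, Y2, …): affected rules were Expr → Term X2 X1; Term → X1 X1 X2.

Expr → X1 X1 | Term Y1; Term → n | X1 Y2; X1 → -; X2 → n; Y1 → X2 X1; Y2 → X1 X2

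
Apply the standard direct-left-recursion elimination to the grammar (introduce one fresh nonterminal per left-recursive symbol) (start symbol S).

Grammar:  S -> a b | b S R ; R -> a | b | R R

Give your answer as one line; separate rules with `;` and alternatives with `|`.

Left recursion appears on R.
For R: α = {R}, β = {a, b}. Rewrite as R → β R' and R' → α R' | ε.

S -> a b | b S R; R -> a R' | b R'; R' -> R R' | ε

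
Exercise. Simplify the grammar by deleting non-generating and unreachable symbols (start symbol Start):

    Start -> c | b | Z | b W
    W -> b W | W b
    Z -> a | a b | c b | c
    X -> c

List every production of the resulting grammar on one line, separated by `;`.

Generating nonterminals: {Start, X, Z}.
Reachable from Start after that: {Start, Z}.
Removed useless symbols: {W, X} and every production mentioning them.

Start -> c | b | Z; Z -> a | a b | c b | c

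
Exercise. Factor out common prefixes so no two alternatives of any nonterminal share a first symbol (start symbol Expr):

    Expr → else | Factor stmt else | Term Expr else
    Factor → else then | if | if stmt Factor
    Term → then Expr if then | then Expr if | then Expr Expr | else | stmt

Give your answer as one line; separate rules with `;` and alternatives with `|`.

Expr → else | Factor stmt else | Term Expr else; Factor → else then | if Factor1; Term → else | stmt | then Expr Term1; Factor1 → epsilon | stmt Factor; Term1 → Expr | if Term11; Term11 → then | epsilon

Factor has alternatives sharing prefix 'if': factor to Factor → if Factor1 with Factor1 → ε | stmt Factor.
Term has alternatives sharing prefix 'then Expr': factor to Term → then Expr Term1 with Term1 → if then | if | Expr.
Term1 has alternatives sharing prefix 'if': factor to Term1 → if Term11 with Term11 → then | ε.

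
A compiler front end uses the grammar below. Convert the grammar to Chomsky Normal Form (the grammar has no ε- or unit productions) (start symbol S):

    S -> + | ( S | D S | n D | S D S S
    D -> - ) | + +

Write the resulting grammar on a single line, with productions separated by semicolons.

Introduce a nonterminal for each terminal appearing in a rule of length ≥ 2: X1 → (, X2 → n, X3 → -, X4 → ), X5 → +.
Binarize each right-hand side of length ≥ 3 by chaining fresh nonterminals (Y1, Y2, …): affected rules were S → S D S S.

S -> + | X1 S | D S | X2 D | S Y1; D -> X3 X4 | X5 X5; X1 -> (; X2 -> n; X3 -> -; X4 -> ); X5 -> +; Y1 -> D Y2; Y2 -> S S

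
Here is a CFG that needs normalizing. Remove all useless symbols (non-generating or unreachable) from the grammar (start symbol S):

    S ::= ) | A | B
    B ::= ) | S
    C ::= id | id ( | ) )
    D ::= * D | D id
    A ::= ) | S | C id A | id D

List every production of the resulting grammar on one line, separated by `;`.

Generating nonterminals: {A, B, C, S}.
Reachable from S after that: {A, B, C, S}.
Removed useless symbols: {D} and every production mentioning them.

S ::= ) | A | B; B ::= ) | S; C ::= id | id ( | ) ); A ::= ) | S | C id A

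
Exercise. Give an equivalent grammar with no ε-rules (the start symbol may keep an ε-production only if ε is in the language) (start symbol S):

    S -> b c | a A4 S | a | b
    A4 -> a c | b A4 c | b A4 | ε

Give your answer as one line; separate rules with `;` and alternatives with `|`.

S -> b c | a A4 S | a S | a | b; A4 -> a c | b A4 c | b c | b A4 | b

The nullable symbols are {A4}.
ε ∉ L(G), so no ε-production is kept.
For each production, add variants omitting each subset of nullable occurrences: S → a A4 S gives a A4 S | a S. A4 → b A4 c gives b A4 c | b c. A4 → b A4 gives b A4 | b.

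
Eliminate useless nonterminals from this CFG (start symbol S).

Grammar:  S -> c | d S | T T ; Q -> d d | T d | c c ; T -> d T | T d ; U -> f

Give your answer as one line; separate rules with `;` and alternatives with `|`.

Generating nonterminals: {Q, S, U}.
Reachable from S after that: {S}.
Removed useless symbols: {Q, T, U} and every production mentioning them.

S -> c | d S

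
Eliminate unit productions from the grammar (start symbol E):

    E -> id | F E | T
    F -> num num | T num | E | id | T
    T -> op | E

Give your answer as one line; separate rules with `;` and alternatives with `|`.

E -> id | F E | op; F -> id | F E | num num | T num | op; T -> id | F E | op

Unit pairs: E ⇒* {T}; F ⇒* {E, T}; T ⇒* {E}.
Replace each nonterminal's rules with the union of the non-unit rules of every nonterminal it unit-derives.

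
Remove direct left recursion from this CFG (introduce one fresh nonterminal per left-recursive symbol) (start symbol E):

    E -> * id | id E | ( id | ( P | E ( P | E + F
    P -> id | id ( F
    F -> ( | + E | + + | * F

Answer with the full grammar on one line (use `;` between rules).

E -> * id E' | id E E' | ( id E' | ( P E'; P -> id | id ( F; F -> ( | + E | + + | * F; E' -> ( P E' | + F E' | ε

E is directly left-recursive.
For E: α = {( P, + F}, β = {* id, id E, ( id, ( P}. Rewrite as E → β E' and E' → α E' | ε.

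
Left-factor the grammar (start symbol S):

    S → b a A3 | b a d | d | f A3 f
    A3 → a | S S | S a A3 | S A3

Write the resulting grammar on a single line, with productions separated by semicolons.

S → d | f A3 f | b a S'; A3 → a | S A3'; S' → A3 | d; A3' → S | a A3 | A3

S has alternatives sharing prefix 'b a': factor to S → b a S' with S' → A3 | d.
A3 has alternatives sharing prefix 'S': factor to A3 → S A3' with A3' → S | a A3 | A3.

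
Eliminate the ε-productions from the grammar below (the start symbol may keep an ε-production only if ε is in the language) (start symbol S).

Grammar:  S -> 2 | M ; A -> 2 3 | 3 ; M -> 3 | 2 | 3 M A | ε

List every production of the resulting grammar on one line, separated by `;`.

Nullable nonterminals: {M, S}.
ε ∈ L(G) since S is nullable, so keep S → ε.
Expand every rule over subsets of its nullable positions: M → 3 M A gives 3 M A | 3 A.

S -> 2 | M | ε; A -> 2 3 | 3; M -> 3 | 2 | 3 M A | 3 A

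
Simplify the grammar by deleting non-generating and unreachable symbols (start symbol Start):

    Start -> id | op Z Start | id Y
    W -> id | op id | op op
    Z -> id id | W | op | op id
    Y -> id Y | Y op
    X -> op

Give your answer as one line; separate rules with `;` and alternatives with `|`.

Start -> id | op Z Start; W -> id | op id | op op; Z -> id id | W | op | op id

Generating nonterminals: {Start, W, X, Z}.
Reachable from Start after that: {Start, W, Z}.
Removed useless symbols: {X, Y} and every production mentioning them.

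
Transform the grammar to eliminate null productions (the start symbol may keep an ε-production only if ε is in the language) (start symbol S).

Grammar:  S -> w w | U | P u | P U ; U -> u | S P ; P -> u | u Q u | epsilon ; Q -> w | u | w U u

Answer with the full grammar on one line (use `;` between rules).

The nullable symbols are {P}.
ε ∉ L(G), so no ε-production is kept.
Expand every rule over subsets of its nullable positions: S → P u gives P u | u. U → S P gives S P | S.

S -> w w | U | P u | u | P U; U -> u | S P | S; P -> u | u Q u; Q -> w | u | w U u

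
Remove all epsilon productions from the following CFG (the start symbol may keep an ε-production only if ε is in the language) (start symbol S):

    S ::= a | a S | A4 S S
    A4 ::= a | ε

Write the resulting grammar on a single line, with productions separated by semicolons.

S ::= a | a S | A4 S S | S S; A4 ::= a

The nullable symbols are {A4}.
ε ∉ L(G), so no ε-production is kept.
For each production, add variants omitting each subset of nullable occurrences: S → A4 S S gives A4 S S | S S.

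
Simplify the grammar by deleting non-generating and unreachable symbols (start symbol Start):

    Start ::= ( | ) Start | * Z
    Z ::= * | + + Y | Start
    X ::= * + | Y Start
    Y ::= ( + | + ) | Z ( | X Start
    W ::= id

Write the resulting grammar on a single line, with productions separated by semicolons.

Start ::= ( | ) Start | * Z; Z ::= * | + + Y | Start; X ::= * + | Y Start; Y ::= ( + | + ) | Z ( | X Start

Generating nonterminals: {Start, W, X, Y, Z}.
Reachable from Start after that: {Start, X, Y, Z}.
Removed useless symbols: {W} and every production mentioning them.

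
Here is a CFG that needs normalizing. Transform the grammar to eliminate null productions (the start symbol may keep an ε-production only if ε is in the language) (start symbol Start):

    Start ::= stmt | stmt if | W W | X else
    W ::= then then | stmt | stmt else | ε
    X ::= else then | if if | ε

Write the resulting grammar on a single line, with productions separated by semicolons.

Start ::= stmt | stmt if | W W | W | X else | else | ε; W ::= then then | stmt | stmt else; X ::= else then | if if

Nullable nonterminals: {Start, W, X}.
ε ∈ L(G) since Start is nullable, so keep Start → ε.
Expand every rule over subsets of its nullable positions: Start → W W gives W W | W. Start → X else gives X else | else.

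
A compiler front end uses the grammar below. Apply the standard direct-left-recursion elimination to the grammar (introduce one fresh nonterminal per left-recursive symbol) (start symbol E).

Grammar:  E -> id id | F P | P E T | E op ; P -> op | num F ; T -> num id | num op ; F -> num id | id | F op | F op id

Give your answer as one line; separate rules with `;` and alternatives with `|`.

E -> id id E' | F P E' | P E T E'; P -> op | num F; T -> num id | num op; F -> num id F' | id F'; E' -> op E' | ε; F' -> op F' | op id F' | ε

E, F are directly left-recursive.
For E: α = {op}, β = {id id, F P, P E T}. Rewrite as E → β E' and E' → α E' | ε.
For F: α = {op, op id}, β = {num id, id}. Rewrite as F → β F' and F' → α F' | ε.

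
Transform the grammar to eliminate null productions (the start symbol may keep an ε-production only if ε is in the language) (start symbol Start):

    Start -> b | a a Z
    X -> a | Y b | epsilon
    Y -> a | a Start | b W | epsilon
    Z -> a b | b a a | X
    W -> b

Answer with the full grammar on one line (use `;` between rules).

Nullable nonterminals: {X, Y, Z}.
ε ∉ L(G), so no ε-production is kept.
For each production, add variants omitting each subset of nullable occurrences: Start → a a Z gives a a Z | a a. X → Y b gives Y b | b.

Start -> b | a a Z | a a; X -> a | Y b | b; Y -> a | a Start | b W; Z -> a b | b a a | X; W -> b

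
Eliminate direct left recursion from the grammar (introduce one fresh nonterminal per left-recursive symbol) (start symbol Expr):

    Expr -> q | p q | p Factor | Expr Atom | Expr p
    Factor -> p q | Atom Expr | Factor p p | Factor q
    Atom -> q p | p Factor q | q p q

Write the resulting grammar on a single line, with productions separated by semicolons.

Directly left-recursive nonterminals: Expr, Factor.
For Expr: α = {Atom, p}, β = {q, p q, p Factor}. Rewrite as Expr → β Expr1 and Expr1 → α Expr1 | ε.
For Factor: α = {p p, q}, β = {p q, Atom Expr}. Rewrite as Factor → β Factor1 and Factor1 → α Factor1 | ε.

Expr -> q Expr1 | p q Expr1 | p Factor Expr1; Factor -> p q Factor1 | Atom Expr Factor1; Atom -> q p | p Factor q | q p q; Expr1 -> Atom Expr1 | p Expr1 | ε; Factor1 -> p p Factor1 | q Factor1 | ε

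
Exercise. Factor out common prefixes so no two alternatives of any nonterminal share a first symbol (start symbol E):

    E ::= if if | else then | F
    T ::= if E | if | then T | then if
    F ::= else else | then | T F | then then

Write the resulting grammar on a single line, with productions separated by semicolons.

E ::= if if | else then | F; T ::= if T' | then T''; F ::= else else | T F | then F'; T' ::= E | ε; T'' ::= T | if; F' ::= ε | then

T has alternatives sharing prefix 'if': factor to T → if T' with T' → E | ε.
T has alternatives sharing prefix 'then': factor to T → then T'' with T'' → T | if.
F has alternatives sharing prefix 'then': factor to F → then F' with F' → ε | then.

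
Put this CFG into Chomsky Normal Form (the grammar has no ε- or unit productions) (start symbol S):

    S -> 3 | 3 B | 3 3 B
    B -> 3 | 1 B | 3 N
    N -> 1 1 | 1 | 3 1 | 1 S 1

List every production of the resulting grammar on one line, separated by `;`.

Introduce a nonterminal for each terminal appearing in a rule of length ≥ 2: X1 → 3, X2 → 1.
Binarize each right-hand side of length ≥ 3 by chaining fresh nonterminals (Y1, Y2, …): affected rules were S → X1 X1 B; N → X2 S X2.

S -> 3 | X1 B | X1 Y1; B -> 3 | X2 B | X1 N; N -> X2 X2 | 1 | X1 X2 | X2 Y2; X1 -> 3; X2 -> 1; Y1 -> X1 B; Y2 -> S X2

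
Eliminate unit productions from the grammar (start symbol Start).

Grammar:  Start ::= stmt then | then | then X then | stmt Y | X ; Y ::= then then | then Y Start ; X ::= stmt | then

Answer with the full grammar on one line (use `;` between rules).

Start ::= stmt then | then | then X then | stmt Y | stmt; Y ::= then then | then Y Start; X ::= stmt | then

Unit pairs: Start ⇒* {X}.
Replace each nonterminal's rules with the union of the non-unit rules of every nonterminal it unit-derives.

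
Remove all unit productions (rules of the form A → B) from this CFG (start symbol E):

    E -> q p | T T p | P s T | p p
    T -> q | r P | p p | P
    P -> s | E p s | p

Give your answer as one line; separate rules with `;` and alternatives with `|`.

E -> q p | T T p | P s T | p p; T -> s | E p s | p | q | r P | p p; P -> s | E p s | p

Unit pairs: T ⇒* {P}.
Replace each nonterminal's rules with the union of the non-unit rules of every nonterminal it unit-derives.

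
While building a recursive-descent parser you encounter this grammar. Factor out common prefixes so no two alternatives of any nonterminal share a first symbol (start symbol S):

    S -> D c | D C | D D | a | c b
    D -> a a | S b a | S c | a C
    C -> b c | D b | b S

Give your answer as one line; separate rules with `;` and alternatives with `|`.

S -> a | c b | D S'; D -> a D' | S D''; C -> D b | b C'; S' -> c | C | D; D' -> a | C; D'' -> b a | c; C' -> c | S

S has alternatives sharing prefix 'D': factor to S → D S' with S' → c | C | D.
D has alternatives sharing prefix 'a': factor to D → a D' with D' → a | C.
D has alternatives sharing prefix 'S': factor to D → S D'' with D'' → b a | c.
C has alternatives sharing prefix 'b': factor to C → b C' with C' → c | S.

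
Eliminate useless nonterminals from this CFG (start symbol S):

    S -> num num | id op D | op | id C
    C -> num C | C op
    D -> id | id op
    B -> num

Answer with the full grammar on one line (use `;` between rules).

S -> num num | id op D | op; D -> id | id op

Generating nonterminals: {B, D, S}.
Reachable from S after that: {D, S}.
Removed useless symbols: {B, C} and every production mentioning them.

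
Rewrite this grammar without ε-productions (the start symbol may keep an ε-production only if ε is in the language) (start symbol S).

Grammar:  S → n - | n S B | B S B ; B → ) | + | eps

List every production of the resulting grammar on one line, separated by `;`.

S → n - | n S B | n S | B S B | B S | S B; B → ) | +

Nullable nonterminals: {B}.
ε ∉ L(G), so no ε-production is kept.
Add the nullable-subset variants: S → n S B gives n S B | n S. S → B S B gives B S B | B S | S B.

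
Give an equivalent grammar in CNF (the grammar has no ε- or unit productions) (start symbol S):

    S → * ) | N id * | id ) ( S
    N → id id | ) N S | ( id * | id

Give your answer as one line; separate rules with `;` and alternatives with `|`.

S → X1 X2 | N Y1 | X3 Y2; N → X3 X3 | X2 Y4 | X4 Y5 | id; X1 → *; X2 → ); X3 → id; X4 → (; Y1 → X3 X1; Y2 → X2 Y3; Y3 → X4 S; Y4 → N S; Y5 → X3 X1

Introduce a nonterminal for each terminal appearing in a rule of length ≥ 2: X1 → *, X2 → ), X3 → id, X4 → (.
Binarize each right-hand side of length ≥ 3 by chaining fresh nonterminals (Y1, Y2, …): affected rules were S → N X3 X1; S → X3 X2 X4 S; N → X2 N S; N → X4 X3 X1.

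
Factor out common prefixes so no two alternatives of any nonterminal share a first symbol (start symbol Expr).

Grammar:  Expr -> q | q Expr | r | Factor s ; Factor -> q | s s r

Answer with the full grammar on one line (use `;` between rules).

Expr -> r | Factor s | q Expr1; Factor -> q | s s r; Expr1 -> ε | Expr

Expr has alternatives sharing prefix 'q': factor to Expr → q Expr1 with Expr1 → ε | Expr.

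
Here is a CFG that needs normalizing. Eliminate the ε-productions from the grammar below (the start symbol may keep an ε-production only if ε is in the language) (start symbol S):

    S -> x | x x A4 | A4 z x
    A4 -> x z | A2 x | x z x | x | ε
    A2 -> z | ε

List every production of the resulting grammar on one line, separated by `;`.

Nullable nonterminals: {A2, A4}.
ε ∉ L(G), so no ε-production is kept.
For each production, add variants omitting each subset of nullable occurrences: S → x x A4 gives x x A4 | x x. S → A4 z x gives A4 z x | z x. A4 → A2 x gives A2 x | x.

S -> x | x x A4 | x x | A4 z x | z x; A4 -> x z | A2 x | x | x z x; A2 -> z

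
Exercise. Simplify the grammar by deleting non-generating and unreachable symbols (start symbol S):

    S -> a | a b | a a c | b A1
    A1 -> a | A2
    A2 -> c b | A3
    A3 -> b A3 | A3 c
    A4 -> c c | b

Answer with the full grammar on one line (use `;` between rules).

S -> a | a b | a a c | b A1; A1 -> a | A2; A2 -> c b

Generating nonterminals: {A1, A2, A4, S}.
Reachable from S after that: {A1, A2, S}.
Removed useless symbols: {A3, A4} and every production mentioning them.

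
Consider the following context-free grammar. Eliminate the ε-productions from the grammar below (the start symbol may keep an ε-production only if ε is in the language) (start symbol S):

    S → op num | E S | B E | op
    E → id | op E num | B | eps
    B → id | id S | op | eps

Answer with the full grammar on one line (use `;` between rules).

Nullable set = {B, E, S}.
ε ∈ L(G) since S is nullable, so keep S → ε.
For each production, add variants omitting each subset of nullable occurrences: S → E S gives E S | E. S → B E gives B E | B. E → op E num gives op E num | op num.

S → op num | E S | E | B E | B | op | ε; E → id | op E num | op num | B; B → id | id S | op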